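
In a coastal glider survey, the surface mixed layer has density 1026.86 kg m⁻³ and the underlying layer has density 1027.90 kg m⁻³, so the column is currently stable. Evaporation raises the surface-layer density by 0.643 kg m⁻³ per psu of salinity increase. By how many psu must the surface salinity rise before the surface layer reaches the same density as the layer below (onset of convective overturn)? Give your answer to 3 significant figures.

1.62 psu

Density deficit of the surface layer: 1027.90 − 1026.86 = 1.04 kg m⁻³.
Required change = 1.04 / 0.643 = 1.62 psu.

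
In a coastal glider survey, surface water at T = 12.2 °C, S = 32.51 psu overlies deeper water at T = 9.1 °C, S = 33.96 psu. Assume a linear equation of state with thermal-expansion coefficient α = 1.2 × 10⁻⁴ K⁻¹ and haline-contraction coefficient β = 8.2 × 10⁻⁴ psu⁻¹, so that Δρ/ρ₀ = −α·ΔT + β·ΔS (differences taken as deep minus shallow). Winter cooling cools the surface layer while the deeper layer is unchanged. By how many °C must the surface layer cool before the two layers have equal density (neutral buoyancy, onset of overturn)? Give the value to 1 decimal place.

Neutral buoyancy requires Δρ = 0, i.e. −α(T_deep − T_surf′) + β(S_deep − S_surf) = 0.
T_surf′ = T_deep − (β/α)·ΔS = 9.1 − (8.2 × 10⁻⁴/1.2 × 10⁻⁴)·(+1.45) = -0.808 °C.
Cooling required: 12.2 − (-0.808) = 13.008 °C.

13.0 °C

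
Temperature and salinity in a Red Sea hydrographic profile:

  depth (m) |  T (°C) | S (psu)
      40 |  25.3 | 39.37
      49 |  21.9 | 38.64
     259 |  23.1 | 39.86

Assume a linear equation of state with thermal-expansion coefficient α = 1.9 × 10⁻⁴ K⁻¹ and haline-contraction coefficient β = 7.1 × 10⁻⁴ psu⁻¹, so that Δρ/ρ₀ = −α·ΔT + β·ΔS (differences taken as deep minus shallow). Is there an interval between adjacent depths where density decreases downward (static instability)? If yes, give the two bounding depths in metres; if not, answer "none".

Evaluate Δρ/ρ₀ = −αΔT + βΔS across each adjacent pair:
  40–49 m: −αΔT+βΔS = −(1.9 × 10⁻⁴)(-3.4)+(7.1 × 10⁻⁴)(-0.73) = 1.3 × 10⁻⁴ → stable
  49–259 m: −αΔT+βΔS = −(1.9 × 10⁻⁴)(+1.2)+(7.1 × 10⁻⁴)(+1.22) = 6.4 × 10⁻⁴ → stable
Every interval has Δρ > 0: the column is stably stratified throughout.

none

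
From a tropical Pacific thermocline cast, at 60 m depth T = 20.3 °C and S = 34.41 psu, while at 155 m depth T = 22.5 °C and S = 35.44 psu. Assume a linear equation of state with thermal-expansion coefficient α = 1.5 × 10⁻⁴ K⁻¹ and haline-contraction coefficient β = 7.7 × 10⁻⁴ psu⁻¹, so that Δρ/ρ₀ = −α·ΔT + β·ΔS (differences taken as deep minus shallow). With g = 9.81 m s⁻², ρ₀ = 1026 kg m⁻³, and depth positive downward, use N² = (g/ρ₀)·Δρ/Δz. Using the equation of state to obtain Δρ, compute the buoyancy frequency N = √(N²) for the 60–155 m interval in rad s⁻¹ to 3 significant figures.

6.92 × 10⁻³ rad s⁻¹

ΔT = +2.2 K, ΔS = +1.03 psu (deep − shallow).
Δρ/ρ₀ = −αΔT + βΔS = -3.30 × 10⁻⁴ + 7.931 × 10⁻⁴ = 4.631 × 10⁻⁴, so Δρ ≈ 0.4751 kg m⁻³.
N² = (g/ρ₀)·Δρ/Δz = g·(Δρ/ρ₀)/Δz = 9.81 × 4.631 × 10⁻⁴ / 95 = 4.7821 × 10⁻⁵ s⁻².
N = √(4.7821 × 10⁻⁵) = 6.9153 × 10⁻³ rad s⁻¹ ≈ 6.92 × 10⁻³ rad s⁻¹.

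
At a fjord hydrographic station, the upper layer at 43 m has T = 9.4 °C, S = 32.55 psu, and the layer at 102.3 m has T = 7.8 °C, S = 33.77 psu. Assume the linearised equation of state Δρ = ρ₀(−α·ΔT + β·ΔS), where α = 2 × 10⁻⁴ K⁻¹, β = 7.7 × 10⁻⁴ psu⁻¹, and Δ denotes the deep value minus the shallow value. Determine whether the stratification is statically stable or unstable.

stable

ΔT = 7.8 − 9.4 = -1.6 K and ΔS = 33.77 − 32.55 = +1.22 psu (deep − shallow).
−αΔT = 3.20 × 10⁻⁴; βΔS = 9.394 × 10⁻⁴; sum Δρ/ρ₀ = 1.2594 × 10⁻³.
Δρ/ρ₀ > 0, so Δρ > 0: deeper water is denser → statically stable.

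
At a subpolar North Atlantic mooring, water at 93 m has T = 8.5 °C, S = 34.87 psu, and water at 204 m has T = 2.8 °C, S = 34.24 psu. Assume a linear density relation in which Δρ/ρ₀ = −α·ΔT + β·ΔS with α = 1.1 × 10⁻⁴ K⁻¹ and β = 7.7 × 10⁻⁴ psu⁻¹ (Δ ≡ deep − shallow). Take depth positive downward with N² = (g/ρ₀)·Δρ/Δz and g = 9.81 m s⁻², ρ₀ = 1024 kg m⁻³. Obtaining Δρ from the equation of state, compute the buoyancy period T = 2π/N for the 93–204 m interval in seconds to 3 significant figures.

ΔT = -5.7 K, ΔS = -0.63 psu (deep − shallow).
Δρ/ρ₀ = −αΔT + βΔS = 6.27 × 10⁻⁴ − 4.851 × 10⁻⁴ = 1.419 × 10⁻⁴, so Δρ ≈ 0.1453 kg m⁻³.
N² = (g/ρ₀)·Δρ/Δz = g·(Δρ/ρ₀)/Δz = 9.81 × 1.419 × 10⁻⁴ / 111 = 1.2541 × 10⁻⁵ s⁻².
N = √(1.2541 × 10⁻⁵) = 3.5413 × 10⁻³ rad s⁻¹ → T = 2π/N = 1.7743 × 10³ s ≈ 1.77 × 10³ s.

1.77 × 10³ s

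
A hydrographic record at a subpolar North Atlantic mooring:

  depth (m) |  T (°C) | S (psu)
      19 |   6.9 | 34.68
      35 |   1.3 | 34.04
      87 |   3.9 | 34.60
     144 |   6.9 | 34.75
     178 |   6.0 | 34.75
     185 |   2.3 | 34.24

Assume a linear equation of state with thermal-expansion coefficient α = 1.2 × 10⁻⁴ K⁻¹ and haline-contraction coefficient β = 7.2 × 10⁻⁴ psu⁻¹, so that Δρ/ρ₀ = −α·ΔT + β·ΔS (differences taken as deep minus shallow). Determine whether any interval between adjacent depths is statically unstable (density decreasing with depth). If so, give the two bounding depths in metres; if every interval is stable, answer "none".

Evaluate Δρ/ρ₀ = −αΔT + βΔS across each adjacent pair:
  19–35 m: −αΔT+βΔS = −(1.2 × 10⁻⁴)(-5.6)+(7.2 × 10⁻⁴)(-0.64) = 2.1 × 10⁻⁴ → stable
  35–87 m: −αΔT+βΔS = −(1.2 × 10⁻⁴)(+2.6)+(7.2 × 10⁻⁴)(+0.56) = 9.1 × 10⁻⁵ → stable
  87–144 m: −αΔT+βΔS = −(1.2 × 10⁻⁴)(+3.0)+(7.2 × 10⁻⁴)(+0.15) = -2.5 × 10⁻⁴ → UNSTABLE
  144–178 m: −αΔT+βΔS = −(1.2 × 10⁻⁴)(-0.9)+(7.2 × 10⁻⁴)(+0.00) = 1.1 × 10⁻⁴ → stable
  178–185 m: −αΔT+βΔS = −(1.2 × 10⁻⁴)(-3.7)+(7.2 × 10⁻⁴)(-0.51) = 7.7 × 10⁻⁵ → stable
The 87–144 m interval has Δρ < 0: lighter water underlies denser water.

87–144 m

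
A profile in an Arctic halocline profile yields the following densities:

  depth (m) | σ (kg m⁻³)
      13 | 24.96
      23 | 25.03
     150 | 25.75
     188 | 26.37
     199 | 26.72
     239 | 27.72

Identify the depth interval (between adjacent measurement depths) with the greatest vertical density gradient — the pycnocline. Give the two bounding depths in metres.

Compute the density gradient over each adjacent pair:
  13–23 m: Δρ/Δz = 0.07/10 = 7.0 × 10⁻³ kg m⁻⁴
  23–150 m: Δρ/Δz = 0.72/127 = 5.7 × 10⁻³ kg m⁻⁴
  150–188 m: Δρ/Δz = 0.62/38 = 0.016 kg m⁻⁴
  188–199 m: Δρ/Δz = 0.35/11 = 0.032 kg m⁻⁴
  199–239 m: Δρ/Δz = 1.00/40 = 0.025 kg m⁻⁴
The largest gradient is in the 188–199 m interval — the pycnocline.

188–199 m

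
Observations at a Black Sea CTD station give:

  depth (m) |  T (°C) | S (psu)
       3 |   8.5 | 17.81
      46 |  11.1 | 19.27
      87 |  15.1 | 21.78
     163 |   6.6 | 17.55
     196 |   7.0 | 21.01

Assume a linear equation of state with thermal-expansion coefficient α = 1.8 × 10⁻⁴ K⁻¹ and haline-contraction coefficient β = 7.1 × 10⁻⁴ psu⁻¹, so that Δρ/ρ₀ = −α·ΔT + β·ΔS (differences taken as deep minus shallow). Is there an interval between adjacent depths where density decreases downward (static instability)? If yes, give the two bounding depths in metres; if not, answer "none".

87–163 m

Evaluate Δρ/ρ₀ = −αΔT + βΔS across each adjacent pair:
  3–46 m: −αΔT+βΔS = −(1.8 × 10⁻⁴)(+2.6)+(7.1 × 10⁻⁴)(+1.46) = 5.7 × 10⁻⁴ → stable
  46–87 m: −αΔT+βΔS = −(1.8 × 10⁻⁴)(+4.0)+(7.1 × 10⁻⁴)(+2.51) = 1.1 × 10⁻³ → stable
  87–163 m: −αΔT+βΔS = −(1.8 × 10⁻⁴)(-8.5)+(7.1 × 10⁻⁴)(-4.23) = -1.5 × 10⁻³ → UNSTABLE
  163–196 m: −αΔT+βΔS = −(1.8 × 10⁻⁴)(+0.4)+(7.1 × 10⁻⁴)(+3.46) = 2.4 × 10⁻³ → stable
The 87–163 m interval has Δρ < 0: lighter water underlies denser water.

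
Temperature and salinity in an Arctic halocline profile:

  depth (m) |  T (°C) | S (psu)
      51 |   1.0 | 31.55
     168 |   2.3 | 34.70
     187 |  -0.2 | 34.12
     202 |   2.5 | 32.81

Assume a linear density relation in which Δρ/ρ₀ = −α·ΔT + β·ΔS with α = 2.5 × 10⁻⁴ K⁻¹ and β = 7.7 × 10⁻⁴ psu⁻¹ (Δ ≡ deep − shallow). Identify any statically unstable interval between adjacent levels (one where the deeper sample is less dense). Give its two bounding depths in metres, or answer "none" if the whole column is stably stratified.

187–202 m

Evaluate Δρ/ρ₀ = −αΔT + βΔS across each adjacent pair:
  51–168 m: −αΔT+βΔS = −(2.5 × 10⁻⁴)(+1.3)+(7.7 × 10⁻⁴)(+3.15) = 2.1 × 10⁻³ → stable
  168–187 m: −αΔT+βΔS = −(2.5 × 10⁻⁴)(-2.5)+(7.7 × 10⁻⁴)(-0.58) = 1.8 × 10⁻⁴ → stable
  187–202 m: −αΔT+βΔS = −(2.5 × 10⁻⁴)(+2.7)+(7.7 × 10⁻⁴)(-1.31) = -1.7 × 10⁻³ → UNSTABLE
The 187–202 m interval has Δρ < 0: lighter water underlies denser water.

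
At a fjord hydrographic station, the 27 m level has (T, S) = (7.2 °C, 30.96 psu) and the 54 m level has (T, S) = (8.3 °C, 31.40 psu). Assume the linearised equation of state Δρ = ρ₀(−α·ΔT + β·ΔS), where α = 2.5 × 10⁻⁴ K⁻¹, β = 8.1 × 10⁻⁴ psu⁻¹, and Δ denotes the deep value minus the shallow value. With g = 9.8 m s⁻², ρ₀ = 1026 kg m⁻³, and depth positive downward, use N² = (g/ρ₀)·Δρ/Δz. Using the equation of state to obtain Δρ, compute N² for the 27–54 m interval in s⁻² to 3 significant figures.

ΔT = +1.1 K, ΔS = +0.44 psu (deep − shallow).
Δρ/ρ₀ = −αΔT + βΔS = -2.75 × 10⁻⁴ + 3.564 × 10⁻⁴ = 8.14 × 10⁻⁵, so Δρ ≈ 0.08352 kg m⁻³.
N² = (g/ρ₀)·Δρ/Δz = g·(Δρ/ρ₀)/Δz = 9.8 × 8.14 × 10⁻⁵ / 27 = 2.9545 × 10⁻⁵ s⁻² ≈ 2.95 × 10⁻⁵ s⁻².

2.95 × 10⁻⁵ s⁻²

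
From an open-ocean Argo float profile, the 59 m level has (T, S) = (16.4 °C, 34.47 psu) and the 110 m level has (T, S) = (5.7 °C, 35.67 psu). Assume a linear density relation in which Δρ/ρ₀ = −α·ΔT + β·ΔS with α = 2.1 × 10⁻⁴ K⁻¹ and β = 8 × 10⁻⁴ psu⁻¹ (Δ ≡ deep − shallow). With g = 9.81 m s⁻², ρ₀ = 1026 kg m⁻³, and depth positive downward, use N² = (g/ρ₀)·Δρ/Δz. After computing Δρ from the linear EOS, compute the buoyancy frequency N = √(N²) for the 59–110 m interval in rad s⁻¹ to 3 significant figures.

0.0248 rad s⁻¹

ΔT = -10.7 K, ΔS = +1.20 psu (deep − shallow).
Δρ/ρ₀ = −αΔT + βΔS = 2.247 × 10⁻³ + 9.60 × 10⁻⁴ = 3.207 × 10⁻³, so Δρ ≈ 3.290 kg m⁻³.
N² = (g/ρ₀)·Δρ/Δz = g·(Δρ/ρ₀)/Δz = 9.81 × 3.207 × 10⁻³ / 51 = 6.1688 × 10⁻⁴ s⁻².
N = √(6.1688 × 10⁻⁴) = 0.024837 rad s⁻¹ ≈ 0.0248 rad s⁻¹.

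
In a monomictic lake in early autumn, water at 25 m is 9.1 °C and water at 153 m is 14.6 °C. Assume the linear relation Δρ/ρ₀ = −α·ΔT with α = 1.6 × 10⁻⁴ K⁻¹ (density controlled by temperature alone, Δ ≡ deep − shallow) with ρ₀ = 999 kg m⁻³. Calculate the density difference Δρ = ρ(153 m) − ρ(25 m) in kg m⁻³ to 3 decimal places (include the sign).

ΔT = +5.5 K, Δρ/ρ₀ = −αΔT = -8.80 × 10⁻⁴.
Δρ = 999 × (-8.80 × 10⁻⁴) = -0.879 kg m⁻³.
Negative Δρ: lighter below, statically unstable.

-0.879 kg m⁻³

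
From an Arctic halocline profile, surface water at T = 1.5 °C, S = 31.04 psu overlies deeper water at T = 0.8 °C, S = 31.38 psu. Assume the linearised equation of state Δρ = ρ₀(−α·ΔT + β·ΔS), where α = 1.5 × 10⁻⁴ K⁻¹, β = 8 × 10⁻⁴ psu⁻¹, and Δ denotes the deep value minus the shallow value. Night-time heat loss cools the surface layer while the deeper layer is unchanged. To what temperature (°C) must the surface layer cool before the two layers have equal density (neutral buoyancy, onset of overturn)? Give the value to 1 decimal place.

Neutral buoyancy requires Δρ = 0, i.e. −α(T_deep − T_surf′) + β(S_deep − S_surf) = 0.
T_surf′ = T_deep − (β/α)·ΔS = 0.8 − (8 × 10⁻⁴/1.5 × 10⁻⁴)·(+0.34) = -1.013 °C.
Cooling required: 1.5 − (-1.013) = 2.513 °C.

-1.0 °C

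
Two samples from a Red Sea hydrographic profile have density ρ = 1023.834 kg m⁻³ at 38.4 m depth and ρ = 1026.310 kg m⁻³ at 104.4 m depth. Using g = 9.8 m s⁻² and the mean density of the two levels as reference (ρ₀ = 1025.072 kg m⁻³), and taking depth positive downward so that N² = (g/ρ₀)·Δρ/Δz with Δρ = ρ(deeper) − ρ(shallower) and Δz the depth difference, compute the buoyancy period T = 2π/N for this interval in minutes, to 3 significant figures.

5.53 min

Δρ = 1026.310 − 1023.834 = 2.476 kg m⁻³ over Δz = 104.4 − 38.4 = 66 m.
N² = (9.8/1025.072) × (2.476/66) = 3.5866 × 10⁻⁴ s⁻².
N = √(3.5866 × 10⁻⁴) = 0.018938 rad s⁻¹, so T = 2π/N = 331.78 s = 5.5297 min ≈ 5.53 min.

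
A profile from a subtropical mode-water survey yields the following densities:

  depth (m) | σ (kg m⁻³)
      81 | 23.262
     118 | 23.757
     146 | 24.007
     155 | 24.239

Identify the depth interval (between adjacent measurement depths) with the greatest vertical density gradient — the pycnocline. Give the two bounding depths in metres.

146–155 m

Compute the density gradient over each adjacent pair:
  81–118 m: Δρ/Δz = 0.495/37 = 0.013 kg m⁻⁴
  118–146 m: Δρ/Δz = 0.250/28 = 8.9 × 10⁻³ kg m⁻⁴
  146–155 m: Δρ/Δz = 0.232/9 = 0.026 kg m⁻⁴
The largest gradient is in the 146–155 m interval — the pycnocline.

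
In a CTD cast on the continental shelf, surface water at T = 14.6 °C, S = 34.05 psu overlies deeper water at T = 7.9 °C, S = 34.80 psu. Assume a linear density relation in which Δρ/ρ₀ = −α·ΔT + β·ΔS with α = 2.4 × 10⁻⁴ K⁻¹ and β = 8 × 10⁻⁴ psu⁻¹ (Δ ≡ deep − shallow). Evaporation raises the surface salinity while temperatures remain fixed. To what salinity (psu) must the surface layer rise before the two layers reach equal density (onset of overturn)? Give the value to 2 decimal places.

Neutral buoyancy requires −α(T_deep − T_surf) + β(S_deep − S_surf′) = 0.
S_surf′ = S_deep − (α/β)·ΔT = 34.80 − (2.4 × 10⁻⁴/8 × 10⁻⁴)·(-6.7) = 36.8100 psu.
Increase required: 36.8100 − 34.05 = 2.7600 psu.

36.81 psu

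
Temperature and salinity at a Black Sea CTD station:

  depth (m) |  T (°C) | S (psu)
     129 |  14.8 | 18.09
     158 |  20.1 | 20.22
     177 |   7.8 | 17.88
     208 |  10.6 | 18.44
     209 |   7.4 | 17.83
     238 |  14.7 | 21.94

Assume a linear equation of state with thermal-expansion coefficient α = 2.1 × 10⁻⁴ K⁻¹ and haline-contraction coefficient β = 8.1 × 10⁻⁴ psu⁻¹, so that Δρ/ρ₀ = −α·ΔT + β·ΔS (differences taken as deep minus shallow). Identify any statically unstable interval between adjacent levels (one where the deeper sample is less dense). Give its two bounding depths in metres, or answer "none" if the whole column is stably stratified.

177–208 m

Evaluate Δρ/ρ₀ = −αΔT + βΔS across each adjacent pair:
  129–158 m: −αΔT+βΔS = −(2.1 × 10⁻⁴)(+5.3)+(8.1 × 10⁻⁴)(+2.13) = 6.1 × 10⁻⁴ → stable
  158–177 m: −αΔT+βΔS = −(2.1 × 10⁻⁴)(-12.3)+(8.1 × 10⁻⁴)(-2.34) = 6.9 × 10⁻⁴ → stable
  177–208 m: −αΔT+βΔS = −(2.1 × 10⁻⁴)(+2.8)+(8.1 × 10⁻⁴)(+0.56) = -1.3 × 10⁻⁴ → UNSTABLE
  208–209 m: −αΔT+βΔS = −(2.1 × 10⁻⁴)(-3.2)+(8.1 × 10⁻⁴)(-0.61) = 1.8 × 10⁻⁴ → stable
  209–238 m: −αΔT+βΔS = −(2.1 × 10⁻⁴)(+7.3)+(8.1 × 10⁻⁴)(+4.11) = 1.8 × 10⁻³ → stable
The 177–208 m interval has Δρ < 0: lighter water underlies denser water.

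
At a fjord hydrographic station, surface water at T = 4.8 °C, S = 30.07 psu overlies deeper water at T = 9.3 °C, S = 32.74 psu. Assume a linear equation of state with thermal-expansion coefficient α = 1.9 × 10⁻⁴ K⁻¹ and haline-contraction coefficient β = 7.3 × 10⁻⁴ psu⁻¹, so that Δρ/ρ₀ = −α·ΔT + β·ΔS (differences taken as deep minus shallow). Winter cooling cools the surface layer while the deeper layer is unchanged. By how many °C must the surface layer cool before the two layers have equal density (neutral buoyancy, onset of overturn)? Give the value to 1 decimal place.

5.8 °C

Neutral buoyancy requires Δρ = 0, i.e. −α(T_deep − T_surf′) + β(S_deep − S_surf) = 0.
T_surf′ = T_deep − (β/α)·ΔS = 9.3 − (7.3 × 10⁻⁴/1.9 × 10⁻⁴)·(+2.67) = -0.958 °C.
Cooling required: 4.8 − (-0.958) = 5.758 °C.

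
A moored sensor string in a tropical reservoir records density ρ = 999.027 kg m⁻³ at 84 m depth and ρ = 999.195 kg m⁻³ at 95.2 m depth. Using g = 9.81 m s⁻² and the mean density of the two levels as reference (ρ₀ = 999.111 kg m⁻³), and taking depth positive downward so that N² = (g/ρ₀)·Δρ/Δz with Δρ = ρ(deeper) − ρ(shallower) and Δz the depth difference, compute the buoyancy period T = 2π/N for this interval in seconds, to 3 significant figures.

518 s

Δρ = 999.195 − 999.027 = 0.168 kg m⁻³ over Δz = 95.2 − 84 = 11.2 m.
N² = (9.81/999.111) × (0.168/11.2) = 1.4728 × 10⁻⁴ s⁻².
N = √(1.4728 × 10⁻⁴) = 0.012136 rad s⁻¹, so T = 2π/N = 517.73 s ≈ 518 s.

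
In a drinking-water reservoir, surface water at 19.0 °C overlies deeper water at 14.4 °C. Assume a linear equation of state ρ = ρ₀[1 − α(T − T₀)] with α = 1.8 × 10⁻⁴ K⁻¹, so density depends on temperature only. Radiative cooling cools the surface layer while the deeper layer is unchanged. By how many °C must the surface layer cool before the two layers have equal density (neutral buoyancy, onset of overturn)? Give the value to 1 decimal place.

4.6 °C

With temperature the only control, equal density requires T_surf′ = T_deep.
T_surf′ = 14.4 °C.
Cooling required: 19.0 − 14.4 = 4.6 °C.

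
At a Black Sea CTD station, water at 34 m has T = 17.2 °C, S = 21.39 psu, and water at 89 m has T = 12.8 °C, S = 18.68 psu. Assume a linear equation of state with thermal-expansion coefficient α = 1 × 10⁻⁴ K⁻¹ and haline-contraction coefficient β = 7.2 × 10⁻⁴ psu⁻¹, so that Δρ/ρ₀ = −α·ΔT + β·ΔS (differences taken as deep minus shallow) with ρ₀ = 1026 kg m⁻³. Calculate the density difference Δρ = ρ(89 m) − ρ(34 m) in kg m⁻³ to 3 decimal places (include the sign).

-1.550 kg m⁻³

ΔT = -4.4 K, ΔS = -2.71 psu (deep − shallow).
Δρ/ρ₀ = −(1 × 10⁻⁴)(-4.4) + (7.2 × 10⁻⁴)(-2.71) = -1.5112 × 10⁻³.
Δρ = 1026 × (-1.5112 × 10⁻³) = -1.550 kg m⁻³.
Negative Δρ: lighter below, statically unstable.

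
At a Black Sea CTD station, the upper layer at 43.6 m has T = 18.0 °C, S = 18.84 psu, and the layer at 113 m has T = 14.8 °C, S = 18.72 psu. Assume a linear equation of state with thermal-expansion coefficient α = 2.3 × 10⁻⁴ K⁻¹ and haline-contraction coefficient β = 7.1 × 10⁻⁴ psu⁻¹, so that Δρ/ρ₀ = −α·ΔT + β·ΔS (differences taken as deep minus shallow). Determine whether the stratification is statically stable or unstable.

ΔT = 14.8 − 18.0 = -3.2 K and ΔS = 18.72 − 18.84 = -0.12 psu (deep − shallow).
−αΔT = 7.36 × 10⁻⁴; βΔS = -8.52 × 10⁻⁵; sum Δρ/ρ₀ = 6.508 × 10⁻⁴.
Δρ/ρ₀ > 0, so Δρ > 0: deeper water is denser → statically stable.

stable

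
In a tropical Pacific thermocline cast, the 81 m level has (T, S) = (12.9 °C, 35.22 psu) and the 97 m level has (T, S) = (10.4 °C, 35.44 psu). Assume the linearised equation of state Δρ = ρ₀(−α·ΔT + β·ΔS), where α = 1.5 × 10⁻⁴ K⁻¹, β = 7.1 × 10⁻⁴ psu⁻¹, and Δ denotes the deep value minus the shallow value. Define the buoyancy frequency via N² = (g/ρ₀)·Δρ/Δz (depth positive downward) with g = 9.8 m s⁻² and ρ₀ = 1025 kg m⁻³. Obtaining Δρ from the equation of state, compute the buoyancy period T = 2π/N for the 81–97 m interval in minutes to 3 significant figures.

ΔT = -2.5 K, ΔS = +0.22 psu (deep − shallow).
Δρ/ρ₀ = −αΔT + βΔS = 3.75 × 10⁻⁴ + 1.562 × 10⁻⁴ = 5.312 × 10⁻⁴, so Δρ ≈ 0.5445 kg m⁻³.
N² = (g/ρ₀)·Δρ/Δz = g·(Δρ/ρ₀)/Δz = 9.8 × 5.312 × 10⁻⁴ / 16 = 3.2536 × 10⁻⁴ s⁻².
N = √(3.2536 × 10⁻⁴) = 0.018038 rad s⁻¹ → T = 2π/N = 348.33 s = 5.8055 min ≈ 5.81 min.

5.81 min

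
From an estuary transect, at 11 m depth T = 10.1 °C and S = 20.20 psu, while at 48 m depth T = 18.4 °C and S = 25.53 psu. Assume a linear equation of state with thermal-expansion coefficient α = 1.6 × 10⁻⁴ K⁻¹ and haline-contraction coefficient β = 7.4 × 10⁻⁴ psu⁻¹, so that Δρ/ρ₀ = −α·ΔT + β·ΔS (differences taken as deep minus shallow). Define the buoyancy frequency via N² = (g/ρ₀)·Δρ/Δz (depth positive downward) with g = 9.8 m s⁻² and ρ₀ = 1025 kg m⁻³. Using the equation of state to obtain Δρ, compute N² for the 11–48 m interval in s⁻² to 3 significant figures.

ΔT = +8.3 K, ΔS = +5.33 psu (deep − shallow).
Δρ/ρ₀ = −αΔT + βΔS = -1.328 × 10⁻³ + 3.9442 × 10⁻³ = 2.6162 × 10⁻³, so Δρ ≈ 2.682 kg m⁻³.
N² = (g/ρ₀)·Δρ/Δz = g·(Δρ/ρ₀)/Δz = 9.8 × 2.6162 × 10⁻³ / 37 = 6.9294 × 10⁻⁴ s⁻² ≈ 6.93 × 10⁻⁴ s⁻².

6.93 × 10⁻⁴ s⁻²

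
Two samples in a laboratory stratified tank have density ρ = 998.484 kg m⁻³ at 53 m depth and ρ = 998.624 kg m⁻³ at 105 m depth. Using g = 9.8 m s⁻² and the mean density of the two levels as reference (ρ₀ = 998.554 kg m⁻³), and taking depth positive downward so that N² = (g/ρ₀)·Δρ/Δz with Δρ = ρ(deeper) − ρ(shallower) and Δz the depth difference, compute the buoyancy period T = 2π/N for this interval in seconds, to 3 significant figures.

Δρ = 998.624 − 998.484 = 0.140 kg m⁻³ over Δz = 105 − 53 = 52 m.
N² = (9.8/998.554) × (0.140/52) = 2.6423 × 10⁻⁵ s⁻².
N = √(2.6423 × 10⁻⁵) = 5.1403 × 10⁻³ rad s⁻¹, so T = 2π/N = 1.2223 × 10³ s ≈ 1.22 × 10³ s.

1.22 × 10³ s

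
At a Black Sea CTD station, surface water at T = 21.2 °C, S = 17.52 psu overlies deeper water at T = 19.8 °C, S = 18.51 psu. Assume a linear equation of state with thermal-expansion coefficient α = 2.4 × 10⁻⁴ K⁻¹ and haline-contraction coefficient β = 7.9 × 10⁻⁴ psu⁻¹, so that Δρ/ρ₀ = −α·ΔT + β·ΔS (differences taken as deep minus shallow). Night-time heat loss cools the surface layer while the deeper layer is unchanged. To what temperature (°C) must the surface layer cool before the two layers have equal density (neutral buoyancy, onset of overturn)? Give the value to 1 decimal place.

16.5 °C

Neutral buoyancy requires Δρ = 0, i.e. −α(T_deep − T_surf′) + β(S_deep − S_surf) = 0.
T_surf′ = T_deep − (β/α)·ΔS = 19.8 − (7.9 × 10⁻⁴/2.4 × 10⁻⁴)·(+0.99) = 16.541 °C.
Cooling required: 21.2 − (16.541) = 4.659 °C.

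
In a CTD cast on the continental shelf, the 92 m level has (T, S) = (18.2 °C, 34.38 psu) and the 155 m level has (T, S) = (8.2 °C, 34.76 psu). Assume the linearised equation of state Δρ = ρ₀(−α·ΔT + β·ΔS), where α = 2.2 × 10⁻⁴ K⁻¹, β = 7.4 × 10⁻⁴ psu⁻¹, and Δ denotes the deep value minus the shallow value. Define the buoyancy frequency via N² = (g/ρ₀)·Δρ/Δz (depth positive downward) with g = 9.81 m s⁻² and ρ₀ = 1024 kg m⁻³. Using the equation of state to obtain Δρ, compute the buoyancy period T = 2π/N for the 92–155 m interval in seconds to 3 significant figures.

320 s

ΔT = -10.0 K, ΔS = +0.38 psu (deep − shallow).
Δρ/ρ₀ = −αΔT + βΔS = 2.20 × 10⁻³ + 2.812 × 10⁻⁴ = 2.4812 × 10⁻³, so Δρ ≈ 2.541 kg m⁻³.
N² = (g/ρ₀)·Δρ/Δz = g·(Δρ/ρ₀)/Δz = 9.81 × 2.4812 × 10⁻³ / 63 = 3.8636 × 10⁻⁴ s⁻².
N = √(3.8636 × 10⁻⁴) = 0.019656 rad s⁻¹ → T = 2π/N = 319.66 s ≈ 320 s.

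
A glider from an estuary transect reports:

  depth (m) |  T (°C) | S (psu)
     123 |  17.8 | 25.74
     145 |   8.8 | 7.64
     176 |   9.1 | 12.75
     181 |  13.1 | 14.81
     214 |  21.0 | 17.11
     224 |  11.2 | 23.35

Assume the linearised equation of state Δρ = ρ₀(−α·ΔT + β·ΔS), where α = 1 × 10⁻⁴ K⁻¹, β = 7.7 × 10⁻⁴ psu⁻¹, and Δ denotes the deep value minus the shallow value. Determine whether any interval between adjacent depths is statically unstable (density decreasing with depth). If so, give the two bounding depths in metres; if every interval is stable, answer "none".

Evaluate Δρ/ρ₀ = −αΔT + βΔS across each adjacent pair:
  123–145 m: −αΔT+βΔS = −(1 × 10⁻⁴)(-9.0)+(7.7 × 10⁻⁴)(-18.10) = -0.013 → UNSTABLE
  145–176 m: −αΔT+βΔS = −(1 × 10⁻⁴)(+0.3)+(7.7 × 10⁻⁴)(+5.11) = 3.9 × 10⁻³ → stable
  176–181 m: −αΔT+βΔS = −(1 × 10⁻⁴)(+4.0)+(7.7 × 10⁻⁴)(+2.06) = 1.2 × 10⁻³ → stable
  181–214 m: −αΔT+βΔS = −(1 × 10⁻⁴)(+7.9)+(7.7 × 10⁻⁴)(+2.30) = 9.8 × 10⁻⁴ → stable
  214–224 m: −αΔT+βΔS = −(1 × 10⁻⁴)(-9.8)+(7.7 × 10⁻⁴)(+6.24) = 5.8 × 10⁻³ → stable
The 123–145 m interval has Δρ < 0: lighter water underlies denser water.

123–145 m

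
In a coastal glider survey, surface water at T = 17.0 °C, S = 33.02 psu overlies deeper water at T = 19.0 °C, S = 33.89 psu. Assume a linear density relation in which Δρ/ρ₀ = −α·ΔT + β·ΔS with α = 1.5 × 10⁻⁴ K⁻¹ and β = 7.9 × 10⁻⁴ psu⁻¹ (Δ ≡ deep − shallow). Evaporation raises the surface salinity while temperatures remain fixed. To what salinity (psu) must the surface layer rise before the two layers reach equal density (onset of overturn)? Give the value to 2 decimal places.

33.51 psu

Neutral buoyancy requires −α(T_deep − T_surf) + β(S_deep − S_surf′) = 0.
S_surf′ = S_deep − (α/β)·ΔT = 33.89 − (1.5 × 10⁻⁴/7.9 × 10⁻⁴)·(+2.0) = 33.5103 psu.
Increase required: 33.5103 − 33.02 = 0.4903 psu.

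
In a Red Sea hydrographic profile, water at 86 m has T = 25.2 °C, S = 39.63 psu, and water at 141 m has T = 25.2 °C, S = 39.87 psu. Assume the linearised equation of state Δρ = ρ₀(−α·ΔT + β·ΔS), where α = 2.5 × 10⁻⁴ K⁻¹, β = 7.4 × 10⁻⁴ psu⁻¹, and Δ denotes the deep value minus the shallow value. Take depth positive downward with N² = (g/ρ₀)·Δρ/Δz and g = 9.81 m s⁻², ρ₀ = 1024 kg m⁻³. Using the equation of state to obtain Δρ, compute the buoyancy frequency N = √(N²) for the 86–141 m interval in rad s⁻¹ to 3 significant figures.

ΔT = +0.0 K, ΔS = +0.24 psu (deep − shallow).
Δρ/ρ₀ = −αΔT + βΔS = 0 + 1.776 × 10⁻⁴ = 1.776 × 10⁻⁴, so Δρ ≈ 0.1819 kg m⁻³.
N² = (g/ρ₀)·Δρ/Δz = g·(Δρ/ρ₀)/Δz = 9.81 × 1.776 × 10⁻⁴ / 55 = 3.1677 × 10⁻⁵ s⁻².
N = √(3.1677 × 10⁻⁵) = 5.6282 × 10⁻³ rad s⁻¹ ≈ 5.63 × 10⁻³ rad s⁻¹.

5.63 × 10⁻³ rad s⁻¹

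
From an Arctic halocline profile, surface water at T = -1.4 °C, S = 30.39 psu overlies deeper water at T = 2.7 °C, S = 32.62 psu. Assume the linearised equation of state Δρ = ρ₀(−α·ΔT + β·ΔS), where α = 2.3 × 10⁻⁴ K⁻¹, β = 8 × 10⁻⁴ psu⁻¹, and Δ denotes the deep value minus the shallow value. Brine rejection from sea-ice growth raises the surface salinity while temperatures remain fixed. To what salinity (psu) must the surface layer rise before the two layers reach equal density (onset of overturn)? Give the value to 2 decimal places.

31.44 psu

Neutral buoyancy requires −α(T_deep − T_surf) + β(S_deep − S_surf′) = 0.
S_surf′ = S_deep − (α/β)·ΔT = 32.62 − (2.3 × 10⁻⁴/8 × 10⁻⁴)·(+4.1) = 31.4412 psu.
Increase required: 31.4412 − 30.39 = 1.0512 psu.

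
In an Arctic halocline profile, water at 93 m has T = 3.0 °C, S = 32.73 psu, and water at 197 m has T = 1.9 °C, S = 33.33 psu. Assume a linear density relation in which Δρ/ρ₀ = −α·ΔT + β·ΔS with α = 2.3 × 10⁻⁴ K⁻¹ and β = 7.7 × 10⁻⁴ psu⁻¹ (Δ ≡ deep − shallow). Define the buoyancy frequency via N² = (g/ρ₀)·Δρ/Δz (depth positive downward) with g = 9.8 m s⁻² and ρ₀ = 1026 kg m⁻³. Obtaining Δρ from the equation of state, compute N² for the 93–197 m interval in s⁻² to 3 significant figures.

6.74 × 10⁻⁵ s⁻²

ΔT = -1.1 K, ΔS = +0.60 psu (deep − shallow).
Δρ/ρ₀ = −αΔT + βΔS = 2.53 × 10⁻⁴ + 4.62 × 10⁻⁴ = 7.15 × 10⁻⁴, so Δρ ≈ 0.7336 kg m⁻³.
N² = (g/ρ₀)·Δρ/Δz = g·(Δρ/ρ₀)/Δz = 9.8 × 7.15 × 10⁻⁴ / 104 = 6.7375 × 10⁻⁵ s⁻² ≈ 6.74 × 10⁻⁵ s⁻².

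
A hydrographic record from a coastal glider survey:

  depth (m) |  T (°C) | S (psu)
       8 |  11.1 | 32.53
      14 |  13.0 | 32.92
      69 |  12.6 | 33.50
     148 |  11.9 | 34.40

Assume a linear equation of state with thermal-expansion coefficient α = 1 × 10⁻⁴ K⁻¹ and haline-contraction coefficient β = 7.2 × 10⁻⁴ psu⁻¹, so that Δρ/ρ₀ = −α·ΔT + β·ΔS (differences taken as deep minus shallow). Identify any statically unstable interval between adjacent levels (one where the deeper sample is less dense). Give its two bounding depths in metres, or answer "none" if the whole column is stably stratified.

none

Evaluate Δρ/ρ₀ = −αΔT + βΔS across each adjacent pair:
  8–14 m: −αΔT+βΔS = −(1 × 10⁻⁴)(+1.9)+(7.2 × 10⁻⁴)(+0.39) = 9.1 × 10⁻⁵ → stable
  14–69 m: −αΔT+βΔS = −(1 × 10⁻⁴)(-0.4)+(7.2 × 10⁻⁴)(+0.58) = 4.6 × 10⁻⁴ → stable
  69–148 m: −αΔT+βΔS = −(1 × 10⁻⁴)(-0.7)+(7.2 × 10⁻⁴)(+0.90) = 7.2 × 10⁻⁴ → stable
Every interval has Δρ > 0: the column is stably stratified throughout.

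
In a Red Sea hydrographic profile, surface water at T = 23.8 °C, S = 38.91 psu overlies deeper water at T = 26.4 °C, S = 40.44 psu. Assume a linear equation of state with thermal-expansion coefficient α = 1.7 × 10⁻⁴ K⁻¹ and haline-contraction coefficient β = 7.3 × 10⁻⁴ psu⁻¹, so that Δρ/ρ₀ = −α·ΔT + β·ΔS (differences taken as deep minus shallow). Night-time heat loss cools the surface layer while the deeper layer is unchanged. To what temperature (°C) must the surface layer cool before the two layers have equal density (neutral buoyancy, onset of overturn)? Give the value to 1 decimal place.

Neutral buoyancy requires Δρ = 0, i.e. −α(T_deep − T_surf′) + β(S_deep − S_surf) = 0.
T_surf′ = T_deep − (β/α)·ΔS = 26.4 − (7.3 × 10⁻⁴/1.7 × 10⁻⁴)·(+1.53) = 19.830 °C.
Cooling required: 23.8 − (19.830) = 3.970 °C.

19.8 °C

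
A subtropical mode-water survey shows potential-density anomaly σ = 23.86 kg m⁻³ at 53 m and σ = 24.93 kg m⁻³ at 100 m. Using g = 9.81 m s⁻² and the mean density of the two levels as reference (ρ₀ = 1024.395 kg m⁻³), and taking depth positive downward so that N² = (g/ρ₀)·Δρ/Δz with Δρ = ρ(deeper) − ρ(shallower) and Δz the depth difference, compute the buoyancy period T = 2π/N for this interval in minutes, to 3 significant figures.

Δρ = 1024.93 − 1023.86 = 1.07 kg m⁻³ over Δz = 100 − 53 = 47 m.
N² = (9.81/1024.395) × (1.07/47) = 2.1802 × 10⁻⁴ s⁻².
N = √(2.1802 × 10⁻⁴) = 0.014766 rad s⁻¹, so T = 2π/N = 425.52 s = 7.0920 min ≈ 7.09 min.
A positive N² confirms static stability across the interval.

7.09 min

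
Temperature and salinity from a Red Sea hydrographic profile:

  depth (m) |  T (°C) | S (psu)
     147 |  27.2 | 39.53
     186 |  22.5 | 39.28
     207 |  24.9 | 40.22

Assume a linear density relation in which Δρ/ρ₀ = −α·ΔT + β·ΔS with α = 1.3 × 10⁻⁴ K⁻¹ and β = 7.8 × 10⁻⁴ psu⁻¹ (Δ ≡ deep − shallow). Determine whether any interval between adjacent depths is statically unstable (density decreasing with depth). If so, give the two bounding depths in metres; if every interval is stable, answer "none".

Evaluate Δρ/ρ₀ = −αΔT + βΔS across each adjacent pair:
  147–186 m: −αΔT+βΔS = −(1.3 × 10⁻⁴)(-4.7)+(7.8 × 10⁻⁴)(-0.25) = 4.2 × 10⁻⁴ → stable
  186–207 m: −αΔT+βΔS = −(1.3 × 10⁻⁴)(+2.4)+(7.8 × 10⁻⁴)(+0.94) = 4.2 × 10⁻⁴ → stable
Every interval has Δρ > 0: the column is stably stratified throughout.

none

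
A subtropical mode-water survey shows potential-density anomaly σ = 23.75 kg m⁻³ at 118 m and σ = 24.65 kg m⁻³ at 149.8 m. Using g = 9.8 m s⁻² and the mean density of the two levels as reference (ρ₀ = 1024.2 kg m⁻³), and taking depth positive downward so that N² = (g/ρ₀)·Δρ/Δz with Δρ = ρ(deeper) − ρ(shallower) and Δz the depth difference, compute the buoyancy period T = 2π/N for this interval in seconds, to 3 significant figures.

382 s

Δρ = 1024.65 − 1023.75 = 0.90 kg m⁻³ over Δz = 149.8 − 118 = 31.8 m.
N² = (9.8/1024.2) × (0.90/31.8) = 2.7081 × 10⁻⁴ s⁻².
N = √(2.7081 × 10⁻⁴) = 0.016456 rad s⁻¹, so T = 2π/N = 381.82 s ≈ 382 s.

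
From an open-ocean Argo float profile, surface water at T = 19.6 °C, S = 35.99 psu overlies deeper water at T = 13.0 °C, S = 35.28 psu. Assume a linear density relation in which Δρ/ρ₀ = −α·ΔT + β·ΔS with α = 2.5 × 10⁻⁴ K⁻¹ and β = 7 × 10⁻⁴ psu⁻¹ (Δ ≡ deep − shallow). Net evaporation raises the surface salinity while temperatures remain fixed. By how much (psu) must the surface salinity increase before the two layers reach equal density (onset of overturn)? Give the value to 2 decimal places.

1.65 psu

Neutral buoyancy requires −α(T_deep − T_surf) + β(S_deep − S_surf′) = 0.
S_surf′ = S_deep − (α/β)·ΔT = 35.28 − (2.5 × 10⁻⁴/7 × 10⁻⁴)·(-6.6) = 37.6371 psu.
Increase required: 37.6371 − 35.99 = 1.6471 psu.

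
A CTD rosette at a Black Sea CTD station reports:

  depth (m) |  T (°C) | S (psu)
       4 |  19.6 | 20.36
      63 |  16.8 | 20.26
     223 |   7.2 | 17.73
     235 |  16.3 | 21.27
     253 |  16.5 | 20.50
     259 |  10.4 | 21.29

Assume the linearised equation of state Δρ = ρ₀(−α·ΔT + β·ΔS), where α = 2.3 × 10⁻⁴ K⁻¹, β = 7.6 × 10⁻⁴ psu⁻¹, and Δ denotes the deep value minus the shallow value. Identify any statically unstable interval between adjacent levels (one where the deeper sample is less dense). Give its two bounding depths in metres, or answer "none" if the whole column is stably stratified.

235–253 m

Evaluate Δρ/ρ₀ = −αΔT + βΔS across each adjacent pair:
  4–63 m: −αΔT+βΔS = −(2.3 × 10⁻⁴)(-2.8)+(7.6 × 10⁻⁴)(-0.10) = 5.7 × 10⁻⁴ → stable
  63–223 m: −αΔT+βΔS = −(2.3 × 10⁻⁴)(-9.6)+(7.6 × 10⁻⁴)(-2.53) = 2.9 × 10⁻⁴ → stable
  223–235 m: −αΔT+βΔS = −(2.3 × 10⁻⁴)(+9.1)+(7.6 × 10⁻⁴)(+3.54) = 6.0 × 10⁻⁴ → stable
  235–253 m: −αΔT+βΔS = −(2.3 × 10⁻⁴)(+0.2)+(7.6 × 10⁻⁴)(-0.77) = -6.3 × 10⁻⁴ → UNSTABLE
  253–259 m: −αΔT+βΔS = −(2.3 × 10⁻⁴)(-6.1)+(7.6 × 10⁻⁴)(+0.79) = 2.0 × 10⁻³ → stable
The 235–253 m interval has Δρ < 0: lighter water underlies denser water.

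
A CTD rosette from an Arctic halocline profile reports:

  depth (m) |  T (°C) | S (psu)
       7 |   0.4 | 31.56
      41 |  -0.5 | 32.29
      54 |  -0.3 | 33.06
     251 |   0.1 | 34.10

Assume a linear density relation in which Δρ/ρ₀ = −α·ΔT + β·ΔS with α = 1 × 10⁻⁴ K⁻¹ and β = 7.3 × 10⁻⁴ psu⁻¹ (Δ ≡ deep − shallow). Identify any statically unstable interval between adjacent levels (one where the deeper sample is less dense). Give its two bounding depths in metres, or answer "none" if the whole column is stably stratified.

Evaluate Δρ/ρ₀ = −αΔT + βΔS across each adjacent pair:
  7–41 m: −αΔT+βΔS = −(1 × 10⁻⁴)(-0.9)+(7.3 × 10⁻⁴)(+0.73) = 6.2 × 10⁻⁴ → stable
  41–54 m: −αΔT+βΔS = −(1 × 10⁻⁴)(+0.2)+(7.3 × 10⁻⁴)(+0.77) = 5.4 × 10⁻⁴ → stable
  54–251 m: −αΔT+βΔS = −(1 × 10⁻⁴)(+0.4)+(7.3 × 10⁻⁴)(+1.04) = 7.2 × 10⁻⁴ → stable
Every interval has Δρ > 0: the column is stably stratified throughout.

none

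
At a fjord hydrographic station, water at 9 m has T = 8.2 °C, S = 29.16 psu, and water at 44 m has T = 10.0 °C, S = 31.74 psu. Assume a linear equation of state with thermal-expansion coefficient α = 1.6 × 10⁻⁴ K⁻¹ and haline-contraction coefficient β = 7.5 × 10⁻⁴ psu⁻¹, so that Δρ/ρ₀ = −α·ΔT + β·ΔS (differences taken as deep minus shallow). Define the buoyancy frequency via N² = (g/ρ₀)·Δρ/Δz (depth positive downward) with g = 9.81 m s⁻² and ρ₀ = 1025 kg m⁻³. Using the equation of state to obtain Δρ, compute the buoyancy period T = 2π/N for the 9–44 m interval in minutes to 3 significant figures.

4.87 min

ΔT = +1.8 K, ΔS = +2.58 psu (deep − shallow).
Δρ/ρ₀ = −αΔT + βΔS = -2.88 × 10⁻⁴ + 1.935 × 10⁻³ = 1.647 × 10⁻³, so Δρ ≈ 1.688 kg m⁻³.
N² = (g/ρ₀)·Δρ/Δz = g·(Δρ/ρ₀)/Δz = 9.81 × 1.647 × 10⁻³ / 35 = 4.6163 × 10⁻⁴ s⁻².
N = √(4.6163 × 10⁻⁴) = 0.021486 rad s⁻¹ → T = 2π/N = 292.43 s = 4.8738 min ≈ 4.87 min.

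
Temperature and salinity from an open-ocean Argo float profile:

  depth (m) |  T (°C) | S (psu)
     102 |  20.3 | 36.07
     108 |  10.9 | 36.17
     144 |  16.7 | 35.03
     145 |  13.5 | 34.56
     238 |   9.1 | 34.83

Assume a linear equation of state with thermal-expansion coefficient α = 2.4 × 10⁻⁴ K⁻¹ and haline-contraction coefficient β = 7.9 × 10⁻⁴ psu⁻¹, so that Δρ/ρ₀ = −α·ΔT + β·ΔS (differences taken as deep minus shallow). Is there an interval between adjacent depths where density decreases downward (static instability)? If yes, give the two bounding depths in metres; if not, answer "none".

108–144 m

Evaluate Δρ/ρ₀ = −αΔT + βΔS across each adjacent pair:
  102–108 m: −αΔT+βΔS = −(2.4 × 10⁻⁴)(-9.4)+(7.9 × 10⁻⁴)(+0.10) = 2.3 × 10⁻³ → stable
  108–144 m: −αΔT+βΔS = −(2.4 × 10⁻⁴)(+5.8)+(7.9 × 10⁻⁴)(-1.14) = -2.3 × 10⁻³ → UNSTABLE
  144–145 m: −αΔT+βΔS = −(2.4 × 10⁻⁴)(-3.2)+(7.9 × 10⁻⁴)(-0.47) = 4.0 × 10⁻⁴ → stable
  145–238 m: −αΔT+βΔS = −(2.4 × 10⁻⁴)(-4.4)+(7.9 × 10⁻⁴)(+0.27) = 1.3 × 10⁻³ → stable
The 108–144 m interval has Δρ < 0: lighter water underlies denser water.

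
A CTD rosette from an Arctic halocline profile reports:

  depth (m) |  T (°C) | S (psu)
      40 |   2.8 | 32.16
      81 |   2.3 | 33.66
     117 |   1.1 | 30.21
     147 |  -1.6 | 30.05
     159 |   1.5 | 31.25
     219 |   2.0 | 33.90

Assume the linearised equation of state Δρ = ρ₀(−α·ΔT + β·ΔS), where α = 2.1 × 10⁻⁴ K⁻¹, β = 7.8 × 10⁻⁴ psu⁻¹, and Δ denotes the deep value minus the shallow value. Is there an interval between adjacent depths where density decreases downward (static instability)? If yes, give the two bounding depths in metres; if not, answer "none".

Evaluate Δρ/ρ₀ = −αΔT + βΔS across each adjacent pair:
  40–81 m: −αΔT+βΔS = −(2.1 × 10⁻⁴)(-0.5)+(7.8 × 10⁻⁴)(+1.50) = 1.3 × 10⁻³ → stable
  81–117 m: −αΔT+βΔS = −(2.1 × 10⁻⁴)(-1.2)+(7.8 × 10⁻⁴)(-3.45) = -2.4 × 10⁻³ → UNSTABLE
  117–147 m: −αΔT+βΔS = −(2.1 × 10⁻⁴)(-2.7)+(7.8 × 10⁻⁴)(-0.16) = 4.4 × 10⁻⁴ → stable
  147–159 m: −αΔT+βΔS = −(2.1 × 10⁻⁴)(+3.1)+(7.8 × 10⁻⁴)(+1.20) = 2.8 × 10⁻⁴ → stable
  159–219 m: −αΔT+βΔS = −(2.1 × 10⁻⁴)(+0.5)+(7.8 × 10⁻⁴)(+2.65) = 2.0 × 10⁻³ → stable
The 81–117 m interval has Δρ < 0: lighter water underlies denser water.

81–117 m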